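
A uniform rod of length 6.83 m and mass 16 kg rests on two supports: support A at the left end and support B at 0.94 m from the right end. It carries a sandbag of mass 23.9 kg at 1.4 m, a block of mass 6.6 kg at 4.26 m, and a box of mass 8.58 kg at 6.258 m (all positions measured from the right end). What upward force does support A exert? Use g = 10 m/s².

R_A ≈ 201 N

Choose support B as the axis so its reaction then has zero moment arm.
Beam weight: 16 × 10 = 160 N down at 3.415 m → arm 2.475 m, τ = 160 × 2.475 = 396 N·m counterclockwise.
Sandbag: 23.9 × 10 = 239 N down at 1.4 m → arm 0.46 m, τ = 239 × 0.46 = 109.9 N·m counterclockwise.
Block: 6.6 × 10 = 66 N down at 4.26 m → arm 3.32 m, τ = 66 × 3.32 = 219.1 N·m counterclockwise.
Box: 8.58 × 10 = 85.8 N down at 6.258 m → arm 5.318 m, τ = 85.8 × 5.318 = 456.3 N·m counterclockwise.
Net load moment about support B = 1181 N·m counterclockwise.
Reaction R at support A is upward at 6.83 m, arm 5.89 m → moment R × 5.89 clockwise.
Στ = 0 ⇒ R × 5.89 = 1181 ⇒ R = 201 N.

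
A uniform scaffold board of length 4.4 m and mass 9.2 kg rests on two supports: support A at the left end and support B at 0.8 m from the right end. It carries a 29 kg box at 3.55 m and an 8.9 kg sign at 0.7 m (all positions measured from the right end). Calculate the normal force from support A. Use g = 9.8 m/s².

R_A ≈ 250 N

About support B:
Beam weight: 9.2 × 9.8 = 90.16 N down at 2.2 m → arm 1.4 m, τ = 90.16 × 1.4 = 126.2 N·m counterclockwise.
Box: 29 × 9.8 = 284.2 N down at 3.55 m → arm 2.75 m, τ = 284.2 × 2.75 = 781.5 N·m counterclockwise.
Sign: 8.9 × 9.8 = 87.22 N down at 0.7 m → arm 0.1 m, τ = 87.22 × 0.1 = 8.722 N·m clockwise.
Net load moment about support B = 899 N·m counterclockwise.
Reaction R at support A is upward at 4.4 m, arm 3.6 m → moment R × 3.6 clockwise.
Στ = 0 ⇒ R × 3.6 = 899 ⇒ R = 250 N.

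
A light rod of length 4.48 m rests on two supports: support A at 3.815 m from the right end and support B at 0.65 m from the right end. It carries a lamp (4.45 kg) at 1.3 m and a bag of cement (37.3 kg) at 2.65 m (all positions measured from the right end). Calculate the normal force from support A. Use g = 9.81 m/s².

Sum moments about support B (its reaction then has zero moment arm).
Lamp: 4.45 × 9.81 = 43.65 N down at 1.3 m → arm 0.65 m, τ = 43.65 × 0.65 = 28.37 N·m counterclockwise.
Bag of cement: 37.3 × 9.81 = 365.9 N down at 2.65 m → arm 2 m, τ = 365.9 × 2 = 731.8 N·m counterclockwise.
Net load moment about support B = 760.2 N·m counterclockwise.
Reaction R at support A is upward at 3.815 m, arm 3.165 m → moment R × 3.165 clockwise.
Στ = 0 ⇒ R × 3.165 = 760.2 ⇒ R = 240 N.

R_A ≈ 240 N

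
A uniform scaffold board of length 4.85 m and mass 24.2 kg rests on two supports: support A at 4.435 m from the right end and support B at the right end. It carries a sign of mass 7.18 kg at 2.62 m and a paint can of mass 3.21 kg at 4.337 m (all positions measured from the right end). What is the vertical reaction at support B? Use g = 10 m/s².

R_B ≈ 140 N

Sum moments about support A (its reaction then has zero moment arm).
Beam weight: 24.2 × 10 = 242 N down at 2.425 m → arm 2.01 m, τ = 242 × 2.01 = 486.4 N·m clockwise.
Sign: 7.18 × 10 = 71.8 N down at 2.62 m → arm 1.815 m, τ = 71.8 × 1.815 = 130.3 N·m clockwise.
Paint can: 3.21 × 10 = 32.1 N down at 4.337 m → arm 0.098 m, τ = 32.1 × 0.098 = 3.146 N·m clockwise.
Net load moment about support A = 619.8 N·m clockwise.
Reaction R at support B is upward at 0 m, arm 4.435 m → moment R × 4.435 counterclockwise.
For rotational equilibrium, R × 4.435 = 619.8, so R = 140 N.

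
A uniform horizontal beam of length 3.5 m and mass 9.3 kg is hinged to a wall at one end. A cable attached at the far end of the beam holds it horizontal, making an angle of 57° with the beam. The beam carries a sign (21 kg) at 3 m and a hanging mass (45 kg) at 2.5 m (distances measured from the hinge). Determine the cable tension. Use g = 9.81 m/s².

Choose the hinge as the axis so the unknown hinge reaction has zero arm there.
Beam weight: 9.3 × 9.81 = 91.23 N down at 1.75 m → arm 1.75 m, τ = 91.23 × 1.75 = 159.7 N·m clockwise.
Sign: 21 × 9.81 = 206 N down at 3 m → arm 3 m, τ = 206 × 3 = 618 N·m clockwise.
Hanging mass: 45 × 9.81 = 441.5 N down at 2.5 m → arm 2.5 m, τ = 441.5 × 2.5 = 1104 N·m clockwise.
Total clockwise load moment = 1882 N·m.
The cable tension T acts at 3.5 m; only its component perpendicular to the beam, T sinθ, produces torque. sin 57° = 0.8387.
Setting net torque to zero: T × 3.5 × 0.8387 = 1882 → T = 1882 / 2.935 = 641 N.

T ≈ 641 N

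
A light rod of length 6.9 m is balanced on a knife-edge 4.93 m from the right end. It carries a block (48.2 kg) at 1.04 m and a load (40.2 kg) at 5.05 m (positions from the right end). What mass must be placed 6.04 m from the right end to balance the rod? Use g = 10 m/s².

Choose the knife-edge (at 4.93 m from the right end) as the axis so the support reaction has zero arm there.
Block: 48.2 × 10 = 482 N down at 1.04 m → arm 3.89 m, τ = 482 × 3.89 = 1875 N·m clockwise.
Load: 40.2 × 10 = 402 N down at 5.05 m → arm 0.12 m, τ = 402 × 0.12 = 48.24 N·m counterclockwise.
Net moment of known loads = 1827 N·m clockwise.
An unknown mass m at 6.04 m has arm 1.11 m; its moment is m·g·1.11 counterclockwise.
For rotational equilibrium, m × 10 × 1.11 = 1827, so m = 1827 / (10 × 1.11) = 165 kg.

m ≈ 165 kg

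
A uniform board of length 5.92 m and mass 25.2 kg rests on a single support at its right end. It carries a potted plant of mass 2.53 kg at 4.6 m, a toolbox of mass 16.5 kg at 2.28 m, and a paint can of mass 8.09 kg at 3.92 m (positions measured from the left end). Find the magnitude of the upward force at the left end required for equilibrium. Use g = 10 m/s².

F ≈ 260 N

Choose the right end as the axis so the unknown pivot reaction has zero arm there.
Beam weight: 25.2 × 10 = 252 N down at 2.96 m → arm 2.96 m, τ = 252 × 2.96 = 745.9 N·m counterclockwise.
Potted plant: 2.53 × 10 = 25.3 N down at 4.6 m → arm 1.32 m, τ = 25.3 × 1.32 = 33.4 N·m counterclockwise.
Toolbox: 16.5 × 10 = 165 N down at 2.28 m → arm 3.64 m, τ = 165 × 3.64 = 600.6 N·m counterclockwise.
Paint can: 8.09 × 10 = 80.9 N down at 3.92 m → arm 2 m, τ = 80.9 × 2 = 161.8 N·m counterclockwise.
Net moment of the loads = 1542 N·m counterclockwise.
The upward force F acts at the left end, arm 5.92 m, giving F × 5.92 clockwise.
For rotational equilibrium, F × 5.92 = 1542, so F = 1542 / 5.92 = 260 N.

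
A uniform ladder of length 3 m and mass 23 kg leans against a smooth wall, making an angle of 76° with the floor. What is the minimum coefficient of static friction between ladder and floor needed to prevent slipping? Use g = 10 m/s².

μ_min ≈ 0.125

Choose the foot of the ladder as the axis so the floor normal and friction both act there and drop out.
Ladder weight 23×10 = 230 N acts at 1.5 m along the ladder; its horizontal arm is 1.5·cos76° = 0.3629 m → τ = 83.47 N·m clockwise.
Wall normal N acts horizontally at the top; its moment arm is the height L sinθ = 3·sin76° = 2.911 m, counterclockwise.
Setting net torque to zero: N × 2.911 = 83.47 → N = 28.67 N.
ΣFx = 0 ⇒ f = N_wall = 28.67 N. ΣFy = 0 ⇒ N_floor = 230 N.
μ_min = f / N_floor = 28.67 / 230 = 0.125.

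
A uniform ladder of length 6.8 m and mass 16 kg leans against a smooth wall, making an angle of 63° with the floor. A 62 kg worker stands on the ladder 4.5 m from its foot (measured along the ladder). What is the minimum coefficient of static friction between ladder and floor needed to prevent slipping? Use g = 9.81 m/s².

μ_min ≈ 0.32

About the foot of the ladder:
Ladder weight 16×9.81 = 157 N acts at 3.4 m along the ladder; its horizontal arm is 3.4·cos63° = 1.544 m → τ = 242.4 N·m clockwise.
Worker: 62×9.81 = 608.2 N at 4.5 m → arm 2.043 m → τ = 1243 N·m clockwise.
Wall normal N acts horizontally at the top; its moment arm is the height L sinθ = 6.8·sin63° = 6.059 m, counterclockwise.
Στ = 0 ⇒ N × 6.059 = 1485 ⇒ N = 245.1 N.
ΣFx = 0 ⇒ f = N_wall = 245.1 N. ΣFy = 0 ⇒ N_floor = 765.2 N.
μ_min = f / N_floor = 245.1 / 765.2 = 0.32.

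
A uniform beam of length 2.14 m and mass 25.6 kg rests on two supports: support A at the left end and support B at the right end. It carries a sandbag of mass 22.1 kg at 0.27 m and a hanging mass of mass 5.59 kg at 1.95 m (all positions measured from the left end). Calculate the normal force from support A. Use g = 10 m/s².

Taking torques about support B:
Beam weight: 25.6 × 10 = 256 N down at 1.07 m → arm 1.07 m, τ = 256 × 1.07 = 273.9 N·m counterclockwise.
Sandbag: 22.1 × 10 = 221 N down at 0.27 m → arm 1.87 m, τ = 221 × 1.87 = 413.3 N·m counterclockwise.
Hanging mass: 5.59 × 10 = 55.9 N down at 1.95 m → arm 0.19 m, τ = 55.9 × 0.19 = 10.62 N·m counterclockwise.
Net load moment about support B = 697.8 N·m counterclockwise.
Reaction R at support A is upward at 0 m, arm 2.14 m → moment R × 2.14 clockwise.
Setting net torque to zero: R × 2.14 = 697.8 → R = 326 N.

R_A ≈ 326 N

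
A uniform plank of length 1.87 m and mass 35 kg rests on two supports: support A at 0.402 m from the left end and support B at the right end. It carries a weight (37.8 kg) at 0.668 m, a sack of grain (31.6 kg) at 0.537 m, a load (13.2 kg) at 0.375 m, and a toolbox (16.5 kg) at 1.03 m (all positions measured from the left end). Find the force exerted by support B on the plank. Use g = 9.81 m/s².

About support A:
Beam weight: 35 × 9.81 = 343.4 N down at 0.935 m → arm 0.533 m, τ = 343.4 × 0.533 = 183 N·m clockwise.
Weight: 37.8 × 9.81 = 370.8 N down at 0.668 m → arm 0.266 m, τ = 370.8 × 0.266 = 98.63 N·m clockwise.
Sack of grain: 31.6 × 9.81 = 310 N down at 0.537 m → arm 0.135 m, τ = 310 × 0.135 = 41.85 N·m clockwise.
Load: 13.2 × 9.81 = 129.5 N down at 0.375 m → arm 0.027 m, τ = 129.5 × 0.027 = 3.497 N·m counterclockwise.
Toolbox: 16.5 × 9.81 = 161.9 N down at 1.03 m → arm 0.628 m, τ = 161.9 × 0.628 = 101.7 N·m clockwise.
Net load moment about support A = 421.7 N·m clockwise.
Reaction R at support B is upward at 1.87 m, arm 1.468 m → moment R × 1.468 counterclockwise.
Balancing moments: R × 1.468 = 421.7, giving R = 287 N.

R_B ≈ 287 N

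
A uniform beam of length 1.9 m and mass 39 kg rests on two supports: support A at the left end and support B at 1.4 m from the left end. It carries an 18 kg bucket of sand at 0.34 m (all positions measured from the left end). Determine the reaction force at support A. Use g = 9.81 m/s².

Sum moments about support B (its reaction then has zero moment arm).
Beam weight: 39 × 9.81 = 382.6 N down at 0.95 m → arm 0.45 m, τ = 382.6 × 0.45 = 172.2 N·m counterclockwise.
Bucket of sand: 18 × 9.81 = 176.6 N down at 0.34 m → arm 1.06 m, τ = 176.6 × 1.06 = 187.2 N·m counterclockwise.
Net load moment about support B = 359.4 N·m counterclockwise.
Reaction R at support A is upward at 0 m, arm 1.4 m → moment R × 1.4 clockwise.
For rotational equilibrium, R × 1.4 = 359.4, so R = 257 N.

R_A ≈ 257 N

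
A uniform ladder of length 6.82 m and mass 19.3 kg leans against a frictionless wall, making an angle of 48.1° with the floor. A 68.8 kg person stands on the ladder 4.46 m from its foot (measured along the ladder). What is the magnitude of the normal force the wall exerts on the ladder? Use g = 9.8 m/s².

N_wall ≈ 480 N

Choose the foot of the ladder as the axis so the floor normal and friction both act there and drop out.
Ladder weight 19.3×9.8 = 189.1 N acts at 3.41 m along the ladder; its horizontal arm is 3.41·cos48.1° = 2.277 m → τ = 430.6 N·m clockwise.
Person: 68.8×9.8 = 674.2 N at 4.46 m → arm 2.979 m → τ = 2008 N·m clockwise.
Wall normal N acts horizontally at the top; its moment arm is the height L sinθ = 6.82·sin48.1° = 5.076 m, counterclockwise.
Setting net torque to zero: N × 5.076 = 2439 → N = 480 N.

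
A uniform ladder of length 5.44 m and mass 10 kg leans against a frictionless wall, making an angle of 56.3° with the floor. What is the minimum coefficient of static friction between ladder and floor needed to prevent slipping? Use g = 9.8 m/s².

Take moments about the foot of the ladder.
Ladder weight 10×9.8 = 98 N acts at 2.72 m along the ladder; its horizontal arm is 2.72·cos56.3° = 1.509 m → τ = 147.9 N·m clockwise.
Wall normal N acts horizontally at the top; its moment arm is the height L sinθ = 5.44·sin56.3° = 4.526 m, counterclockwise.
Setting net torque to zero: N × 4.526 = 147.9 → N = 32.68 N.
ΣFx = 0 ⇒ f = N_wall = 32.68 N. ΣFy = 0 ⇒ N_floor = 98 N.
μ_min = f / N_floor = 32.68 / 98 = 0.333.

μ_min ≈ 0.333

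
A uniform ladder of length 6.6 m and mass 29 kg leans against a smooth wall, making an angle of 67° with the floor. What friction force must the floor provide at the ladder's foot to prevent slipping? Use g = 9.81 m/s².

f ≈ 60.4 N

Taking torques about the foot of the ladder:
Ladder weight 29×9.81 = 284.5 N acts at 3.3 m along the ladder; its horizontal arm is 3.3·cos67° = 1.289 m → τ = 366.7 N·m clockwise.
Wall normal N acts horizontally at the top; its moment arm is the height L sinθ = 6.6·sin67° = 6.075 m, counterclockwise.
Στ = 0 ⇒ N × 6.075 = 366.7 ⇒ N = 60.4 N.
ΣFx = 0: friction at the foot balances the wall's push, so f = N_wall = 60.4 N.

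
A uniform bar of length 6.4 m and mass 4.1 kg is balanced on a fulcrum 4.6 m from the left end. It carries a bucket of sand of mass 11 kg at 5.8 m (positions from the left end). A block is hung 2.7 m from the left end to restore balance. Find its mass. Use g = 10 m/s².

m ≈ 3.93 kg

Take moments about the fulcrum (at 4.6 m from the left end).
Beam weight: 4.1 × 10 = 41 N down at 3.2 m → arm 1.4 m, τ = 41 × 1.4 = 57.4 N·m counterclockwise.
Bucket of sand: 11 × 10 = 110 N down at 5.8 m → arm 1.2 m, τ = 110 × 1.2 = 132 N·m clockwise.
Net moment of known loads = 74.6 N·m clockwise.
An unknown mass m at 2.7 m has arm 1.9 m; its moment is m·g·1.9 counterclockwise.
Balancing moments: m × 10 × 1.9 = 74.6, giving m = 74.6 / (10 × 1.9) = 3.93 kg.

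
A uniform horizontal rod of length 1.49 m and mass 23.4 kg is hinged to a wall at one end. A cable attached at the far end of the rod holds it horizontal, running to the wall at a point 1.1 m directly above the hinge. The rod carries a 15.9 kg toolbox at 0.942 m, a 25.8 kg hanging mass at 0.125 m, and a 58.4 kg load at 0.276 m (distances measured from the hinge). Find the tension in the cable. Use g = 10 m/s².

T ≈ 585 N

Taking torques about the hinge:
Beam weight: 23.4 × 10 = 234 N down at 0.745 m → arm 0.745 m, τ = 234 × 0.745 = 174.3 N·m clockwise.
Toolbox: 15.9 × 10 = 159 N down at 0.942 m → arm 0.942 m, τ = 159 × 0.942 = 149.8 N·m clockwise.
Hanging mass: 25.8 × 10 = 258 N down at 0.125 m → arm 0.125 m, τ = 258 × 0.125 = 32.25 N·m clockwise.
Load: 58.4 × 10 = 584 N down at 0.276 m → arm 0.276 m, τ = 584 × 0.276 = 161.2 N·m clockwise.
Total clockwise load moment = 517.5 N·m.
The cable tension T acts at 1.49 m; only its component perpendicular to the rod, T sinθ, produces torque. sinθ = h/√(h²+d²) = 1.1/√(1.1²+1.49²) = 0.5939.
Στ = 0 ⇒ T × 1.49 × 0.5939 = 517.5 ⇒ T = 517.5 / 0.8849 = 585 N.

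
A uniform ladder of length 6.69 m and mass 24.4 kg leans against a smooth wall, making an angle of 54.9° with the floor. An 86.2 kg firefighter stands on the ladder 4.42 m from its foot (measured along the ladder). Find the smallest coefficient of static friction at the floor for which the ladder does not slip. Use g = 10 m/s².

Take moments about the foot of the ladder.
Ladder weight 24.4×10 = 244 N acts at 3.345 m along the ladder; its horizontal arm is 3.345·cos54.9° = 1.923 m → τ = 469.2 N·m clockwise.
Firefighter: 86.2×10 = 862 N at 4.42 m → arm 2.542 m → τ = 2191 N·m clockwise.
Wall normal N acts horizontally at the top; its moment arm is the height L sinθ = 6.69·sin54.9° = 5.473 m, counterclockwise.
Balancing moments: N × 5.473 = 2660, giving N = 486 N.
ΣFx = 0 ⇒ f = N_wall = 486 N. ΣFy = 0 ⇒ N_floor = 1106 N.
μ_min = f / N_floor = 486 / 1106 = 0.439.

μ_min ≈ 0.439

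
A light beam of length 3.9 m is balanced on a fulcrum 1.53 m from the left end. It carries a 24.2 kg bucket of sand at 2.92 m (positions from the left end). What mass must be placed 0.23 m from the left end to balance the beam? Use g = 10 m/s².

m ≈ 25.9 kg

Choose the fulcrum (at 1.53 m from the left end) as the axis so the support reaction has zero arm there.
Bucket of sand: 24.2 × 10 = 242 N down at 2.92 m → arm 1.39 m, τ = 242 × 1.39 = 336.4 N·m clockwise.
Net moment of known loads = 336.4 N·m clockwise.
An unknown mass m at 0.23 m has arm 1.3 m; its moment is m·g·1.3 counterclockwise.
Setting net torque to zero: m × 10 × 1.3 = 336.4 → m = 336.4 / (10 × 1.3) = 25.9 kg.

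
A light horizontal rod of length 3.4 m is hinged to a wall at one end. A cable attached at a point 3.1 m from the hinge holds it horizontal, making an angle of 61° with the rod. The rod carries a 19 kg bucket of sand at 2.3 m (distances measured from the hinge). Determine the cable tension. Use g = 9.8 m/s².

T ≈ 158 N

Sum moments about the hinge (the unknown hinge reaction has zero arm there).
Bucket of sand: 19 × 9.8 = 186.2 N down at 2.3 m → arm 2.3 m, τ = 186.2 × 2.3 = 428.3 N·m clockwise.
Total clockwise load moment = 428.3 N·m.
The cable tension T acts at 3.1 m; only its component perpendicular to the rod, T sinθ, produces torque. sin 61° = 0.8746.
For rotational equilibrium, T × 3.1 × 0.8746 = 428.3, so T = 428.3 / 2.711 = 158 N.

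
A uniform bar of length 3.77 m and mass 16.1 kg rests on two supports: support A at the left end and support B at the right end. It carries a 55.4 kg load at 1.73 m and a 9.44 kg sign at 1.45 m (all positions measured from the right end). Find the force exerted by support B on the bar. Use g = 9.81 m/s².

R_B ≈ 430 N

Taking torques about support A:
Beam weight: 16.1 × 9.81 = 157.9 N down at 1.885 m → arm 1.885 m, τ = 157.9 × 1.885 = 297.6 N·m clockwise.
Load: 55.4 × 9.81 = 543.5 N down at 1.73 m → arm 2.04 m, τ = 543.5 × 2.04 = 1109 N·m clockwise.
Sign: 9.44 × 9.81 = 92.61 N down at 1.45 m → arm 2.32 m, τ = 92.61 × 2.32 = 214.9 N·m clockwise.
Net load moment about support A = 1622 N·m clockwise.
Reaction R at support B is upward at 0 m, arm 3.77 m → moment R × 3.77 counterclockwise.
For rotational equilibrium, R × 3.77 = 1622, so R = 430 N.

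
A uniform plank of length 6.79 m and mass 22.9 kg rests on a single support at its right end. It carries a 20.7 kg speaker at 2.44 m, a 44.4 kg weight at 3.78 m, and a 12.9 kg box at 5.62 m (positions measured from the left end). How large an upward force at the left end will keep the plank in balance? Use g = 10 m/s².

Taking torques about the right end:
Beam weight: 22.9 × 10 = 229 N down at 3.395 m → arm 3.395 m, τ = 229 × 3.395 = 777.5 N·m counterclockwise.
Speaker: 20.7 × 10 = 207 N down at 2.44 m → arm 4.35 m, τ = 207 × 4.35 = 900.4 N·m counterclockwise.
Weight: 44.4 × 10 = 444 N down at 3.78 m → arm 3.01 m, τ = 444 × 3.01 = 1336 N·m counterclockwise.
Box: 12.9 × 10 = 129 N down at 5.62 m → arm 1.17 m, τ = 129 × 1.17 = 150.9 N·m counterclockwise.
Net moment of the loads = 3165 N·m counterclockwise.
The upward force F acts at the left end, arm 6.79 m, giving F × 6.79 clockwise.
For rotational equilibrium, F × 6.79 = 3165, so F = 3165 / 6.79 = 466 N.

F ≈ 466 N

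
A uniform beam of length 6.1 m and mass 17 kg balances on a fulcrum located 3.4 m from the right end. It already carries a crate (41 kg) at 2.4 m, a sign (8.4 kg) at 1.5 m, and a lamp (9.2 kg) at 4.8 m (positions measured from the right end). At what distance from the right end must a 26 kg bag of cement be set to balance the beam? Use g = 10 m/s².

About the fulcrum (at 3.4 m from the right end):
Beam weight: 17 × 10 = 170 N down at 3.05 m → arm 0.35 m, τ = 170 × 0.35 = 59.5 N·m clockwise.
Crate: 41 × 10 = 410 N down at 2.4 m → arm 1 m, τ = 410 × 1 = 410 N·m clockwise.
Sign: 8.4 × 10 = 84 N down at 1.5 m → arm 1.9 m, τ = 84 × 1.9 = 159.6 N·m clockwise.
Lamp: 9.2 × 10 = 92 N down at 4.8 m → arm 1.4 m, τ = 92 × 1.4 = 128.8 N·m counterclockwise.
Net moment of existing loads = 500.3 N·m clockwise.
The bag of cement weighs 26 × 10 = 260 N and must supply an equal counterclockwise moment, so its lever arm about the fulcrum is 500.3 / 260 = 1.92 m.
That puts it at 3.4 + 1.92 = 5.32 m from the right end.

x ≈ 5.32 m from the right end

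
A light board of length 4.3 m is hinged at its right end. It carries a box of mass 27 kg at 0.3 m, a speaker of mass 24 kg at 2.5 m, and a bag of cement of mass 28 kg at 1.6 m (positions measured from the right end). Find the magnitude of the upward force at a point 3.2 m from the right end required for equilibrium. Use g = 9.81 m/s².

About the right end:
Box: 27 × 9.81 = 264.9 N down at 0.3 m → arm 0.3 m, τ = 264.9 × 0.3 = 79.47 N·m counterclockwise.
Speaker: 24 × 9.81 = 235.4 N down at 2.5 m → arm 2.5 m, τ = 235.4 × 2.5 = 588.5 N·m counterclockwise.
Bag of cement: 28 × 9.81 = 274.7 N down at 1.6 m → arm 1.6 m, τ = 274.7 × 1.6 = 439.5 N·m counterclockwise.
Net moment of the loads = 1107 N·m counterclockwise.
The upward force F acts at a point 3.2 m from the right end, arm 3.2 m, giving F × 3.2 clockwise.
Στ = 0 ⇒ F × 3.2 = 1107 ⇒ F = 1107 / 3.2 = 346 N.

F ≈ 346 N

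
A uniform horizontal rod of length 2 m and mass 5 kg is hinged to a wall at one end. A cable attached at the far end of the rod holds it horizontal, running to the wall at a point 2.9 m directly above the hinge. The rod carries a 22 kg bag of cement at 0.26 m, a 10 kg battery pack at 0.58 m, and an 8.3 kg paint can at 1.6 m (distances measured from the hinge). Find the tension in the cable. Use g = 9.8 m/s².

About the hinge:
Beam weight: 5 × 9.8 = 49 N down at 1 m → arm 1 m, τ = 49 × 1 = 49 N·m clockwise.
Bag of cement: 22 × 9.8 = 215.6 N down at 0.26 m → arm 0.26 m, τ = 215.6 × 0.26 = 56.06 N·m clockwise.
Battery pack: 10 × 9.8 = 98 N down at 0.58 m → arm 0.58 m, τ = 98 × 0.58 = 56.84 N·m clockwise.
Paint can: 8.3 × 9.8 = 81.34 N down at 1.6 m → arm 1.6 m, τ = 81.34 × 1.6 = 130.1 N·m clockwise.
Total clockwise load moment = 292 N·m.
The cable tension T acts at 2 m; only its component perpendicular to the rod, T sinθ, produces torque. sinθ = h/√(h²+d²) = 2.9/√(2.9²+2²) = 0.8232.
Balancing moments: T × 2 × 0.8232 = 292, giving T = 292 / 1.646 = 177 N.

T ≈ 177 N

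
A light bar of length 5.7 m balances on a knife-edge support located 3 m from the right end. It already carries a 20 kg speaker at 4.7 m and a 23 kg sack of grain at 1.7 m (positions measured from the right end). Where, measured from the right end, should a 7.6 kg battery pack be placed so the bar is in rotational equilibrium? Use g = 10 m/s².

About the knife-edge support (at 3 m from the right end):
Speaker: 20 × 10 = 200 N down at 4.7 m → arm 1.7 m, τ = 200 × 1.7 = 340 N·m counterclockwise.
Sack of grain: 23 × 10 = 230 N down at 1.7 m → arm 1.3 m, τ = 230 × 1.3 = 299 N·m clockwise.
Net moment of existing loads = 41 N·m counterclockwise.
The battery pack weighs 7.6 × 10 = 76 N and must supply an equal clockwise moment, so its lever arm about the knife-edge support is 41 / 76 = 0.539 m.
That puts it at 3 − 0.539 = 2.46 m from the right end.

x ≈ 2.46 m from the right end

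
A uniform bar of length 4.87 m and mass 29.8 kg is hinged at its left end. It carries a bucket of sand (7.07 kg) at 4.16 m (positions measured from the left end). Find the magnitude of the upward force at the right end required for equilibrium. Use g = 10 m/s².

F ≈ 209 N

About the left end:
Beam weight: 29.8 × 10 = 298 N down at 2.435 m → arm 2.435 m, τ = 298 × 2.435 = 725.6 N·m clockwise.
Bucket of sand: 7.07 × 10 = 70.7 N down at 4.16 m → arm 4.16 m, τ = 70.7 × 4.16 = 294.1 N·m clockwise.
Net moment of the loads = 1020 N·m clockwise.
The upward force F acts at the right end, arm 4.87 m, giving F × 4.87 counterclockwise.
Balancing moments: F × 4.87 = 1020, giving F = 1020 / 4.87 = 209 N.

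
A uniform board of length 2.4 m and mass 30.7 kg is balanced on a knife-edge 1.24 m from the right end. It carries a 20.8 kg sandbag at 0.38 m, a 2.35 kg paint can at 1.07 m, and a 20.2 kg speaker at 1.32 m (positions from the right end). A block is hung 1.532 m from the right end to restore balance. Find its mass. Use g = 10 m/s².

About the knife-edge (at 1.24 m from the right end):
Beam weight: 30.7 × 10 = 307 N down at 1.2 m → arm 0.04 m, τ = 307 × 0.04 = 12.28 N·m clockwise.
Sandbag: 20.8 × 10 = 208 N down at 0.38 m → arm 0.86 m, τ = 208 × 0.86 = 178.9 N·m clockwise.
Paint can: 2.35 × 10 = 23.5 N down at 1.07 m → arm 0.17 m, τ = 23.5 × 0.17 = 3.995 N·m clockwise.
Speaker: 20.2 × 10 = 202 N down at 1.32 m → arm 0.08 m, τ = 202 × 0.08 = 16.16 N·m counterclockwise.
Net moment of known loads = 179 N·m clockwise.
An unknown mass m at 1.532 m has arm 0.292 m; its moment is m·g·0.292 counterclockwise.
For rotational equilibrium, m × 10 × 0.292 = 179, so m = 179 / (10 × 0.292) = 61.3 kg.

m ≈ 61.3 kg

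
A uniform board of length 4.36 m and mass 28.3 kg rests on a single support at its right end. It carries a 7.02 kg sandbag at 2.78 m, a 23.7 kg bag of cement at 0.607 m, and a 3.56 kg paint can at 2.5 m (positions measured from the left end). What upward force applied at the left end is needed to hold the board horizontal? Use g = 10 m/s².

F ≈ 386 N

Taking torques about the right end:
Beam weight: 28.3 × 10 = 283 N down at 2.18 m → arm 2.18 m, τ = 283 × 2.18 = 616.9 N·m counterclockwise.
Sandbag: 7.02 × 10 = 70.2 N down at 2.78 m → arm 1.58 m, τ = 70.2 × 1.58 = 110.9 N·m counterclockwise.
Bag of cement: 23.7 × 10 = 237 N down at 0.607 m → arm 3.753 m, τ = 237 × 3.753 = 889.5 N·m counterclockwise.
Paint can: 3.56 × 10 = 35.6 N down at 2.5 m → arm 1.86 m, τ = 35.6 × 1.86 = 66.22 N·m counterclockwise.
Net moment of the loads = 1684 N·m counterclockwise.
The upward force F acts at the left end, arm 4.36 m, giving F × 4.36 clockwise.
Balancing moments: F × 4.36 = 1684, giving F = 1684 / 4.36 = 386 N.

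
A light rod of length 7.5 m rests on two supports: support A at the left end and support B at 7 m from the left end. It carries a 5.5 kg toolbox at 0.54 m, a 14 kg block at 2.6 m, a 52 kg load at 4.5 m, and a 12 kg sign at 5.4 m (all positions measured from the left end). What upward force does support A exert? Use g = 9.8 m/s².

Taking torques about support B:
Toolbox: 5.5 × 9.8 = 53.9 N down at 0.54 m → arm 6.46 m, τ = 53.9 × 6.46 = 348.2 N·m counterclockwise.
Block: 14 × 9.8 = 137.2 N down at 2.6 m → arm 4.4 m, τ = 137.2 × 4.4 = 603.7 N·m counterclockwise.
Load: 52 × 9.8 = 509.6 N down at 4.5 m → arm 2.5 m, τ = 509.6 × 2.5 = 1274 N·m counterclockwise.
Sign: 12 × 9.8 = 117.6 N down at 5.4 m → arm 1.6 m, τ = 117.6 × 1.6 = 188.2 N·m counterclockwise.
Net load moment about support B = 2414 N·m counterclockwise.
Reaction R at support A is upward at 0 m, arm 7 m → moment R × 7 clockwise.
For rotational equilibrium, R × 7 = 2414, so R = 345 N.

R_A ≈ 345 N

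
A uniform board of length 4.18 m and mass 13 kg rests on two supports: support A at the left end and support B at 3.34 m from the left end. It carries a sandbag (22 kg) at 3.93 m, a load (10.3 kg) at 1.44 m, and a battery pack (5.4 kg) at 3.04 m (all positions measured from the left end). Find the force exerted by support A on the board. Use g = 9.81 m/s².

Sum moments about support B (its reaction then has zero moment arm).
Beam weight: 13 × 9.81 = 127.5 N down at 2.09 m → arm 1.25 m, τ = 127.5 × 1.25 = 159.4 N·m counterclockwise.
Sandbag: 22 × 9.81 = 215.8 N down at 3.93 m → arm 0.59 m, τ = 215.8 × 0.59 = 127.3 N·m clockwise.
Load: 10.3 × 9.81 = 101 N down at 1.44 m → arm 1.9 m, τ = 101 × 1.9 = 191.9 N·m counterclockwise.
Battery pack: 5.4 × 9.81 = 52.97 N down at 3.04 m → arm 0.3 m, τ = 52.97 × 0.3 = 15.89 N·m counterclockwise.
Net load moment about support B = 239.9 N·m counterclockwise.
Reaction R at support A is upward at 0 m, arm 3.34 m → moment R × 3.34 clockwise.
Balancing moments: R × 3.34 = 239.9, giving R = 71.8 N.

R_A ≈ 71.8 N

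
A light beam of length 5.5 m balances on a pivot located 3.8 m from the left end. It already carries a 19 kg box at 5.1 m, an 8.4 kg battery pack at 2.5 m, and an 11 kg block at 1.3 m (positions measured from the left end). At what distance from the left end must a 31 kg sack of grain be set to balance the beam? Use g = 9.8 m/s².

x ≈ 4.24 m from the left end

Choose the pivot (at 3.8 m from the left end) as the axis so the support reaction has zero arm there.
Box: 19 × 9.8 = 186.2 N down at 5.1 m → arm 1.3 m, τ = 186.2 × 1.3 = 242.1 N·m clockwise.
Battery pack: 8.4 × 9.8 = 82.32 N down at 2.5 m → arm 1.3 m, τ = 82.32 × 1.3 = 107 N·m counterclockwise.
Block: 11 × 9.8 = 107.8 N down at 1.3 m → arm 2.5 m, τ = 107.8 × 2.5 = 269.5 N·m counterclockwise.
Net moment of existing loads = 134.4 N·m counterclockwise.
The sack of grain weighs 31 × 9.8 = 303.8 N and must supply an equal clockwise moment, so its lever arm about the pivot is 134.4 / 303.8 = 0.442 m.
That puts it at 3.8 + 0.442 = 4.24 m from the left end.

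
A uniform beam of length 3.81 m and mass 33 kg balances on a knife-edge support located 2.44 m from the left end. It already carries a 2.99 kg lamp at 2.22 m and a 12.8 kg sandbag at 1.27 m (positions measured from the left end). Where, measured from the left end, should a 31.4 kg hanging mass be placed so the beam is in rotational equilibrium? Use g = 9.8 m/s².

x ≈ 3.5 m from the left end

About the knife-edge support (at 2.44 m from the left end):
Beam weight: 33 × 9.8 = 323.4 N down at 1.905 m → arm 0.535 m, τ = 323.4 × 0.535 = 173 N·m counterclockwise.
Lamp: 2.99 × 9.8 = 29.3 N down at 2.22 m → arm 0.22 m, τ = 29.3 × 0.22 = 6.446 N·m counterclockwise.
Sandbag: 12.8 × 9.8 = 125.4 N down at 1.27 m → arm 1.17 m, τ = 125.4 × 1.17 = 146.7 N·m counterclockwise.
Net moment of existing loads = 326.1 N·m counterclockwise.
The hanging mass weighs 31.4 × 9.8 = 307.7 N and must supply an equal clockwise moment, so its lever arm about the knife-edge support is 326.1 / 307.7 = 1.06 m.
That puts it at 2.44 + 1.06 = 3.5 m from the left end.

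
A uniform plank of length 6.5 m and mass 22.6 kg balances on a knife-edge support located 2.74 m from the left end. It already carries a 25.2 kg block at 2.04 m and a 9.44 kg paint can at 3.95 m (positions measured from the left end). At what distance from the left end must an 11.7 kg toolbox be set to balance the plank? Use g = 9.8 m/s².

Taking torques about the knife-edge support (at 2.74 m from the left end):
Beam weight: 22.6 × 9.8 = 221.5 N down at 3.25 m → arm 0.51 m, τ = 221.5 × 0.51 = 113 N·m clockwise.
Block: 25.2 × 9.8 = 247 N down at 2.04 m → arm 0.7 m, τ = 247 × 0.7 = 172.9 N·m counterclockwise.
Paint can: 9.44 × 9.8 = 92.51 N down at 3.95 m → arm 1.21 m, τ = 92.51 × 1.21 = 111.9 N·m clockwise.
Net moment of existing loads = 52 N·m clockwise.
The toolbox weighs 11.7 × 9.8 = 114.7 N and must supply an equal counterclockwise moment, so its lever arm about the knife-edge support is 52 / 114.7 = 0.453 m.
That puts it at 2.74 − 0.453 = 2.29 m from the left end.

x ≈ 2.29 m from the left end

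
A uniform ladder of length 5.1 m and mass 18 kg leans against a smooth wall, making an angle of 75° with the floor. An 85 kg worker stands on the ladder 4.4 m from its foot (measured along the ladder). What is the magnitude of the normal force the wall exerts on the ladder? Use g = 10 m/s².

N_wall ≈ 221 N

Taking torques about the foot of the ladder:
Ladder weight 18×10 = 180 N acts at 2.55 m along the ladder; its horizontal arm is 2.55·cos75° = 0.66 m → τ = 118.8 N·m clockwise.
Worker: 85×10 = 850 N at 4.4 m → arm 1.139 m → τ = 968.1 N·m clockwise.
Wall normal N acts horizontally at the top; its moment arm is the height L sinθ = 5.1·sin75° = 4.926 m, counterclockwise.
Balancing moments: N × 4.926 = 1087, giving N = 221 N.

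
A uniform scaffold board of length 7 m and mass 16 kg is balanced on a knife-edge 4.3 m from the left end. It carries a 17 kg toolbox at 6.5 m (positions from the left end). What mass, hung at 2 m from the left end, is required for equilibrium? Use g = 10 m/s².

Choose the knife-edge (at 4.3 m from the left end) as the axis so the support reaction has zero arm there.
Beam weight: 16 × 10 = 160 N down at 3.5 m → arm 0.8 m, τ = 160 × 0.8 = 128 N·m counterclockwise.
Toolbox: 17 × 10 = 170 N down at 6.5 m → arm 2.2 m, τ = 170 × 2.2 = 374 N·m clockwise.
Net moment of known loads = 246 N·m clockwise.
An unknown mass m at 2 m has arm 2.3 m; its moment is m·g·2.3 counterclockwise.
Setting net torque to zero: m × 10 × 2.3 = 246 → m = 246 / (10 × 2.3) = 10.7 kg.

m ≈ 10.7 kg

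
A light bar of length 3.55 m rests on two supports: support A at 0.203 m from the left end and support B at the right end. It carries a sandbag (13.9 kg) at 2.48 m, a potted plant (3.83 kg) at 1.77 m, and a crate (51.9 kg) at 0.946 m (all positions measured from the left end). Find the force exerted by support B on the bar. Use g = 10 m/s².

R_B ≈ 228 N

Sum moments about support A (its reaction then has zero moment arm).
Sandbag: 13.9 × 10 = 139 N down at 2.48 m → arm 2.277 m, τ = 139 × 2.277 = 316.5 N·m clockwise.
Potted plant: 3.83 × 10 = 38.3 N down at 1.77 m → arm 1.567 m, τ = 38.3 × 1.567 = 60.02 N·m clockwise.
Crate: 51.9 × 10 = 519 N down at 0.946 m → arm 0.743 m, τ = 519 × 0.743 = 385.6 N·m clockwise.
Net load moment about support A = 762.1 N·m clockwise.
Reaction R at support B is upward at 3.55 m, arm 3.347 m → moment R × 3.347 counterclockwise.
Setting net torque to zero: R × 3.347 = 762.1 → R = 228 N.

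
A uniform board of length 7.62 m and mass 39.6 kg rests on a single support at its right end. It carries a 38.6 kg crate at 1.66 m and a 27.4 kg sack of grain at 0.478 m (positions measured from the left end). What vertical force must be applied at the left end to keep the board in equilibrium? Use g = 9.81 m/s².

Choose the right end as the axis so the unknown pivot reaction has zero arm there.
Beam weight: 39.6 × 9.81 = 388.5 N down at 3.81 m → arm 3.81 m, τ = 388.5 × 3.81 = 1480 N·m counterclockwise.
Crate: 38.6 × 9.81 = 378.7 N down at 1.66 m → arm 5.96 m, τ = 378.7 × 5.96 = 2257 N·m counterclockwise.
Sack of grain: 27.4 × 9.81 = 268.8 N down at 0.478 m → arm 7.142 m, τ = 268.8 × 7.142 = 1920 N·m counterclockwise.
Net moment of the loads = 5657 N·m counterclockwise.
The upward force F acts at the left end, arm 7.62 m, giving F × 7.62 clockwise.
Setting net torque to zero: F × 7.62 = 5657 → F = 5657 / 7.62 = 742 N.

F ≈ 742 N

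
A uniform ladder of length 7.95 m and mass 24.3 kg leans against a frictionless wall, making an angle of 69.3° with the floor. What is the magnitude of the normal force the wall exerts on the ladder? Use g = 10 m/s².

About the foot of the ladder:
Ladder weight 24.3×10 = 243 N acts at 3.975 m along the ladder; its horizontal arm is 3.975·cos69.3° = 1.405 m → τ = 341.4 N·m clockwise.
Wall normal N acts horizontally at the top; its moment arm is the height L sinθ = 7.95·sin69.3° = 7.437 m, counterclockwise.
For rotational equilibrium, N × 7.437 = 341.4, so N = 45.9 N.

N_wall ≈ 45.9 N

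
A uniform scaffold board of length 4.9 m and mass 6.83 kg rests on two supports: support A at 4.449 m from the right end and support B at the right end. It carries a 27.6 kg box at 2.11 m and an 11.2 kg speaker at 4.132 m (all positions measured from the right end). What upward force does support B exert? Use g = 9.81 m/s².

R_B ≈ 180 N

Take moments about support A.
Beam weight: 6.83 × 9.81 = 67 N down at 2.45 m → arm 1.999 m, τ = 67 × 1.999 = 133.9 N·m clockwise.
Box: 27.6 × 9.81 = 270.8 N down at 2.11 m → arm 2.339 m, τ = 270.8 × 2.339 = 633.4 N·m clockwise.
Speaker: 11.2 × 9.81 = 109.9 N down at 4.132 m → arm 0.317 m, τ = 109.9 × 0.317 = 34.84 N·m clockwise.
Net load moment about support A = 802.1 N·m clockwise.
Reaction R at support B is upward at 0 m, arm 4.449 m → moment R × 4.449 counterclockwise.
Balancing moments: R × 4.449 = 802.1, giving R = 180 N.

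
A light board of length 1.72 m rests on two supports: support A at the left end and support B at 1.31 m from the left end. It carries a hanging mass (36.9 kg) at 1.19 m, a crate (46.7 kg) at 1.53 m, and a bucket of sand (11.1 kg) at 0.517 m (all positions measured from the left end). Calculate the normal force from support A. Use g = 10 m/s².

Take moments about support B.
Hanging mass: 36.9 × 10 = 369 N down at 1.19 m → arm 0.12 m, τ = 369 × 0.12 = 44.28 N·m counterclockwise.
Crate: 46.7 × 10 = 467 N down at 1.53 m → arm 0.22 m, τ = 467 × 0.22 = 102.7 N·m clockwise.
Bucket of sand: 11.1 × 10 = 111 N down at 0.517 m → arm 0.793 m, τ = 111 × 0.793 = 88.02 N·m counterclockwise.
Net load moment about support B = 29.6 N·m counterclockwise.
Reaction R at support A is upward at 0 m, arm 1.31 m → moment R × 1.31 clockwise.
Setting net torque to zero: R × 1.31 = 29.6 → R = 22.6 N.

R_A ≈ 22.6 N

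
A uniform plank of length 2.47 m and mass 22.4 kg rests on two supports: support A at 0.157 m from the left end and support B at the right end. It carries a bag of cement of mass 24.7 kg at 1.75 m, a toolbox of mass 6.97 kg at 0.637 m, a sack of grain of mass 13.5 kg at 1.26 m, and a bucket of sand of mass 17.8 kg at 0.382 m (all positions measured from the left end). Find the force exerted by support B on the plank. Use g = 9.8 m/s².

R_B ≈ 363 N

Taking torques about support A:
Beam weight: 22.4 × 9.8 = 219.5 N down at 1.235 m → arm 1.078 m, τ = 219.5 × 1.078 = 236.6 N·m clockwise.
Bag of cement: 24.7 × 9.8 = 242.1 N down at 1.75 m → arm 1.593 m, τ = 242.1 × 1.593 = 385.7 N·m clockwise.
Toolbox: 6.97 × 9.8 = 68.31 N down at 0.637 m → arm 0.48 m, τ = 68.31 × 0.48 = 32.79 N·m clockwise.
Sack of grain: 13.5 × 9.8 = 132.3 N down at 1.26 m → arm 1.103 m, τ = 132.3 × 1.103 = 145.9 N·m clockwise.
Bucket of sand: 17.8 × 9.8 = 174.4 N down at 0.382 m → arm 0.225 m, τ = 174.4 × 0.225 = 39.24 N·m clockwise.
Net load moment about support A = 840.2 N·m clockwise.
Reaction R at support B is upward at 2.47 m, arm 2.313 m → moment R × 2.313 counterclockwise.
Στ = 0 ⇒ R × 2.313 = 840.2 ⇒ R = 363 N.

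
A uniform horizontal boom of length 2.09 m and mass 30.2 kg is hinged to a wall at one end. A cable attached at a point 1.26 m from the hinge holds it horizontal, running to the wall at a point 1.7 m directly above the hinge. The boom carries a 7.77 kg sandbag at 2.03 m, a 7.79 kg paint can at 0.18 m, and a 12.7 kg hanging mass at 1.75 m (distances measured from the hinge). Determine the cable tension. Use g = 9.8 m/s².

T ≈ 687 N

Take moments about the hinge.
Beam weight: 30.2 × 9.8 = 296 N down at 1.045 m → arm 1.045 m, τ = 296 × 1.045 = 309.3 N·m clockwise.
Sandbag: 7.77 × 9.8 = 76.15 N down at 2.03 m → arm 2.03 m, τ = 76.15 × 2.03 = 154.6 N·m clockwise.
Paint can: 7.79 × 9.8 = 76.34 N down at 0.18 m → arm 0.18 m, τ = 76.34 × 0.18 = 13.74 N·m clockwise.
Hanging mass: 12.7 × 9.8 = 124.5 N down at 1.75 m → arm 1.75 m, τ = 124.5 × 1.75 = 217.9 N·m clockwise.
Total clockwise load moment = 695.5 N·m.
The cable tension T acts at 1.26 m; only its component perpendicular to the boom, T sinθ, produces torque. sinθ = h/√(h²+d²) = 1.7/√(1.7²+1.26²) = 0.8034.
Στ = 0 ⇒ T × 1.26 × 0.8034 = 695.5 ⇒ T = 695.5 / 1.012 = 687 N.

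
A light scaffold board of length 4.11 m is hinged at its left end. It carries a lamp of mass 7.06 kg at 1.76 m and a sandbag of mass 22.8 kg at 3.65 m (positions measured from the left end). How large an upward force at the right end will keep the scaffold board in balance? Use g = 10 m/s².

Choose the left end as the axis so the unknown pivot reaction has zero arm there.
Lamp: 7.06 × 10 = 70.6 N down at 1.76 m → arm 1.76 m, τ = 70.6 × 1.76 = 124.3 N·m clockwise.
Sandbag: 22.8 × 10 = 228 N down at 3.65 m → arm 3.65 m, τ = 228 × 3.65 = 832.2 N·m clockwise.
Net moment of the loads = 956.5 N·m clockwise.
The upward force F acts at the right end, arm 4.11 m, giving F × 4.11 counterclockwise.
Setting net torque to zero: F × 4.11 = 956.5 → F = 956.5 / 4.11 = 233 N.

F ≈ 233 N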